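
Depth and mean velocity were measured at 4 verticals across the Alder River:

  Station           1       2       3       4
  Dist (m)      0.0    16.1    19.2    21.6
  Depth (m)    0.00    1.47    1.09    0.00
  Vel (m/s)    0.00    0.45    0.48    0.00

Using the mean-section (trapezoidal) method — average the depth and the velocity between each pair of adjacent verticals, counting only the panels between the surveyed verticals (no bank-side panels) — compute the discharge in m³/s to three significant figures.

4.82 m³/s

Panel 1-2: Δb = 16.1 m, d̄ = (0.00+1.47)/2 = 0.735, v̄ = (0.00+0.45)/2 = 0.225 → q = 16.1×0.735×0.225 = 2.663 m³/s
Panel 2-3: Δb = 3.1 m, d̄ = (1.47+1.09)/2 = 1.28, v̄ = (0.45+0.48)/2 = 0.465 → q = 3.1×1.28×0.465 = 1.845 m³/s
Panel 3-4: Δb = 2.4 m, d̄ = (1.09+0.00)/2 = 0.545, v̄ = (0.48+0.00)/2 = 0.24 → q = 2.4×0.545×0.24 = 0.3139 m³/s
Q = Σ q = 4.822 m³/s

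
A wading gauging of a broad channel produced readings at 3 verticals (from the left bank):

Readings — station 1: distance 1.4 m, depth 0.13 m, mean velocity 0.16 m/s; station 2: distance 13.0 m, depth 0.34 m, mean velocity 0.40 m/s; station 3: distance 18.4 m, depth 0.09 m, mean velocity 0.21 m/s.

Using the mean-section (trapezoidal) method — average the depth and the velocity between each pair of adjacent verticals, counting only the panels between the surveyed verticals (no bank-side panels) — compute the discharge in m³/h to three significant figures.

Panel 1-2: Δb = 11.6 m, d̄ = (0.13+0.34)/2 = 0.235, v̄ = (0.16+0.40)/2 = 0.28 → q = 11.6×0.235×0.28 = 0.7633 m³/s
Panel 2-3: Δb = 5.4 m, d̄ = (0.34+0.09)/2 = 0.215, v̄ = (0.40+0.21)/2 = 0.305 → q = 5.4×0.215×0.305 = 0.3541 m³/s
Q = Σ q = 1.117 m³/s
= 1.117 × 3600 = 4023 m³/h

4020 m³/h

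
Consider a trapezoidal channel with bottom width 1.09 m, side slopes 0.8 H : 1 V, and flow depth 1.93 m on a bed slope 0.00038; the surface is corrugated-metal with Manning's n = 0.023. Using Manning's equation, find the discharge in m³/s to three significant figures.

A = (b + z·y)·y = (1.09 + 0.8×1.93)×1.93 = 5.084 m²
P = b + 2y√(1+z²) = 1.09 + 2×1.93×√(1+0.8²) = 6.033 m
R = A/P = 5.084/6.033 = 0.8426 m
Q = (1/n)·A·R^(2/3)·S^(1/2) = (1/0.023) × 5.084 × 0.8426^(2/3) × 0.00038^(1/2) = 3.844 m³/s

3.84 m³/s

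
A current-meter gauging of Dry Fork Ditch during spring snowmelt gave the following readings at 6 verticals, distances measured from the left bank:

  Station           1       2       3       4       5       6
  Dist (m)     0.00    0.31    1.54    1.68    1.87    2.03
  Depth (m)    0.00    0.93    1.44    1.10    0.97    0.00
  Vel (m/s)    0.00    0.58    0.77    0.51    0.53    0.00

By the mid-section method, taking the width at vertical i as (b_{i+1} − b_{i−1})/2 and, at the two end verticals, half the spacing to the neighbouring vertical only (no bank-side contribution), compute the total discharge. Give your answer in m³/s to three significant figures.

1.36 m³/s

w_2 = (1.54 − 0.00)/2 = 0.77 m; q_2 = 0.58 × 0.93 × 0.77 = 0.4153 m³/s
w_3 = (1.68 − 0.31)/2 = 0.685 m; q_3 = 0.77 × 1.44 × 0.685 = 0.7595 m³/s
w_4 = (1.87 − 1.54)/2 = 0.165 m; q_4 = 0.51 × 1.10 × 0.165 = 0.09257 m³/s
w_5 = (2.03 − 1.68)/2 = 0.175 m; q_5 = 0.53 × 0.97 × 0.175 = 0.08997 m³/s
Stations 1, 6 contribute zero (depth or velocity is 0).
Q = Σ qᵢ = 1.357 m³/s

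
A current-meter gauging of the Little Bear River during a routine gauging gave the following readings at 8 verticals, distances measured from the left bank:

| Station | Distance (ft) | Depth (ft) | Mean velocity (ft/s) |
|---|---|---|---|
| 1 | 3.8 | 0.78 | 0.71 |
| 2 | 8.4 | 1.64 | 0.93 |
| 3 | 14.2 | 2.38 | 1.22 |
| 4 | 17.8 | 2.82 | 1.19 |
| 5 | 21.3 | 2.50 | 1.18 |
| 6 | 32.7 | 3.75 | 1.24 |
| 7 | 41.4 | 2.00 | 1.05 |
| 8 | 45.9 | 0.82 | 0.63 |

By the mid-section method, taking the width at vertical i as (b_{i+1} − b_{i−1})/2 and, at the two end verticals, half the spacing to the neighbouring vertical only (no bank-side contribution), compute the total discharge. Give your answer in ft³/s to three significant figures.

118 ft³/s

w_1 = (8.4 − 3.8)/2 = 2.3 ft; q_1 = 0.71 × 0.78 × 2.3 = 1.274 ft³/s
w_2 = (14.2 − 3.8)/2 = 5.2 ft; q_2 = 0.93 × 1.64 × 5.2 = 7.931 ft³/s
w_3 = (17.8 − 8.4)/2 = 4.7 ft; q_3 = 1.22 × 2.38 × 4.7 = 13.65 ft³/s
w_4 = (21.3 − 14.2)/2 = 3.55 ft; q_4 = 1.19 × 2.82 × 3.55 = 11.91 ft³/s
w_5 = (32.7 − 17.8)/2 = 7.45 ft; q_5 = 1.18 × 2.50 × 7.45 = 21.98 ft³/s
w_6 = (41.4 − 21.3)/2 = 10.05 ft; q_6 = 1.24 × 3.75 × 10.05 = 46.73 ft³/s
w_7 = (45.9 − 32.7)/2 = 6.6 ft; q_7 = 1.05 × 2.00 × 6.6 = 13.86 ft³/s
w_8 = (45.9 − 41.4)/2 = 2.25 ft; q_8 = 0.63 × 0.82 × 2.25 = 1.162 ft³/s
Q = Σ qᵢ = 118.5 ft³/s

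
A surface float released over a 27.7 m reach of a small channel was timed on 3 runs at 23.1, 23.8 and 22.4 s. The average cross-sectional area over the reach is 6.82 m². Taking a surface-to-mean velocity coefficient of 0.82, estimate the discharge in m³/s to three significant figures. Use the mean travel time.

6.71 m³/s

t̄ = (23.1 + 23.8 + 22.4) / 3 = 23.1 s
v_surface = L / t̄ = 27.7 / 23.1 = 1.199 m/s
v_mean = 0.82 × 1.199 = 0.9833 m/s
Q = A × v_mean = 6.82 × 0.9833 = 6.706 m³/s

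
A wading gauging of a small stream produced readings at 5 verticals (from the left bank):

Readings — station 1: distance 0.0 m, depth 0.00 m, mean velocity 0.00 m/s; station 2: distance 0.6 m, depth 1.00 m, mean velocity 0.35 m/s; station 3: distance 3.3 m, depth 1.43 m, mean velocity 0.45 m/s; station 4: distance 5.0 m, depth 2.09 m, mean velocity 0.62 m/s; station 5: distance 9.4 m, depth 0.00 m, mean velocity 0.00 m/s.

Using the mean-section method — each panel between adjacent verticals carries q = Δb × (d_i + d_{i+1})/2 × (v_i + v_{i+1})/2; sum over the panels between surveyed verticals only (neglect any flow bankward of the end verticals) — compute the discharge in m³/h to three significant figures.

Panel 1-2: Δb = 0.6 m, d̄ = (0.00+1.00)/2 = 0.5, v̄ = (0.00+0.35)/2 = 0.175 → q = 0.6×0.5×0.175 = 0.05250 m³/s
Panel 2-3: Δb = 2.7 m, d̄ = (1.00+1.43)/2 = 1.215, v̄ = (0.35+0.45)/2 = 0.4 → q = 2.7×1.215×0.4 = 1.312 m³/s
Panel 3-4: Δb = 1.7 m, d̄ = (1.43+2.09)/2 = 1.76, v̄ = (0.45+0.62)/2 = 0.535 → q = 1.7×1.76×0.535 = 1.601 m³/s
Panel 4-5: Δb = 4.4 m, d̄ = (2.09+0.00)/2 = 1.045, v̄ = (0.62+0.00)/2 = 0.31 → q = 4.4×1.045×0.31 = 1.425 m³/s
Q = Σ q = 4.391 m³/s
= 4.391 × 3600 = 15810 m³/h

15800 m³/h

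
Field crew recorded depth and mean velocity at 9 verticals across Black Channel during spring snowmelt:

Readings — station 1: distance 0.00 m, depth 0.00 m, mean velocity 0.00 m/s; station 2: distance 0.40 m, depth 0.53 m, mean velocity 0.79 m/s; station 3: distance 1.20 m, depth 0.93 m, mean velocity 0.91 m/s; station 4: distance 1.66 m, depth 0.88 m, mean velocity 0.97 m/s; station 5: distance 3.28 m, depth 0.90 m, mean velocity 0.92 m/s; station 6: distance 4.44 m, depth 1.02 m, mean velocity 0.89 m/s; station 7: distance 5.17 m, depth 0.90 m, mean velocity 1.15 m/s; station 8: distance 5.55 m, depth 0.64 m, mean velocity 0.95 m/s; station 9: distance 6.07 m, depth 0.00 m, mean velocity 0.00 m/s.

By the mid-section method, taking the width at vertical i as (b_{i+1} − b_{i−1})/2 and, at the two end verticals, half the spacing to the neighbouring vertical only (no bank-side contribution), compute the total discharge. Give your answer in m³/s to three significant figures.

4.53 m³/s

w_2 = (1.20 − 0.00)/2 = 0.6 m; q_2 = 0.79 × 0.53 × 0.6 = 0.2512 m³/s
w_3 = (1.66 − 0.40)/2 = 0.63 m; q_3 = 0.91 × 0.93 × 0.63 = 0.5332 m³/s
w_4 = (3.28 − 1.20)/2 = 1.04 m; q_4 = 0.97 × 0.88 × 1.04 = 0.8877 m³/s
w_5 = (4.44 − 1.66)/2 = 1.39 m; q_5 = 0.92 × 0.90 × 1.39 = 1.151 m³/s
w_6 = (5.17 − 3.28)/2 = 0.945 m; q_6 = 0.89 × 1.02 × 0.945 = 0.8579 m³/s
w_7 = (5.55 − 4.44)/2 = 0.555 m; q_7 = 1.15 × 0.90 × 0.555 = 0.5744 m³/s
w_8 = (6.07 − 5.17)/2 = 0.45 m; q_8 = 0.95 × 0.64 × 0.45 = 0.2736 m³/s
Stations 1, 9 contribute zero (depth or velocity is 0).
Q = Σ qᵢ = 4.529 m³/s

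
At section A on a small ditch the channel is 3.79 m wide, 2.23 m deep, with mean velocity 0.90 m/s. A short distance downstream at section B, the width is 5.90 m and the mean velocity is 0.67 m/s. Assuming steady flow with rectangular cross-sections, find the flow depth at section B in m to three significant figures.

Q = A₁V₁ = (3.79×2.23) × 0.90 = 7.607 m³/s
d₂ = Q/(b₂ V₂) = 7.607/(5.90×0.67) = 1.924 m

1.92 m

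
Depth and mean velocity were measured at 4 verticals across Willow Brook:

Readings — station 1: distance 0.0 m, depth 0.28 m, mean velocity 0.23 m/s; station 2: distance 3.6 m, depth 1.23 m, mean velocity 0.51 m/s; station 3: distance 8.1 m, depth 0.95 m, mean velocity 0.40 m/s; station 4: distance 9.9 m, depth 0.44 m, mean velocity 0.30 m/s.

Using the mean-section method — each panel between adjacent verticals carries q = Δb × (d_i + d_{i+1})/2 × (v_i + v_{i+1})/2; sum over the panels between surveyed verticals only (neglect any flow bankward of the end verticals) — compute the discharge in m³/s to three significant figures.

Panel 1-2: Δb = 3.6 m, d̄ = (0.28+1.23)/2 = 0.755, v̄ = (0.23+0.51)/2 = 0.37 → q = 3.6×0.755×0.37 = 1.006 m³/s
Panel 2-3: Δb = 4.5 m, d̄ = (1.23+0.95)/2 = 1.09, v̄ = (0.51+0.40)/2 = 0.455 → q = 4.5×1.09×0.455 = 2.232 m³/s
Panel 3-4: Δb = 1.8 m, d̄ = (0.95+0.44)/2 = 0.695, v̄ = (0.40+0.30)/2 = 0.35 → q = 1.8×0.695×0.35 = 0.4379 m³/s
Q = Σ q = 3.675 m³/s

3.68 m³/s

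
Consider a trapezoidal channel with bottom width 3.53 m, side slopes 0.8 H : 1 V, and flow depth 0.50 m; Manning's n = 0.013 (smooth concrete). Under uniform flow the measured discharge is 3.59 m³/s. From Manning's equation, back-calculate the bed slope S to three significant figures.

0.00186

A = (b + z·y)·y = (3.53 + 0.8×0.50)×0.50 = 1.965 m²
P = b + 2y√(1+z²) = 3.53 + 2×0.50×√(1+0.8²) = 4.811 m
R = A/P = 1.965/4.811 = 0.4085 m
S = (Q·n / (1·A·R^(2/3)))² = (3.59×0.013 / (1×1.965×0.5505))² = 0.001861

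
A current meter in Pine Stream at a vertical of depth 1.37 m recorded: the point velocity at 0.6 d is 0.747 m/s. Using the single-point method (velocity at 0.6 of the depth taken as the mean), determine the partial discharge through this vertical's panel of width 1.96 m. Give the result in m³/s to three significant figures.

v̄ = v₀.₆ = 0.747 m/s
q = v̄ × d × w = 0.7470 × 1.37 × 1.96 = 2.006 m³/s

2.01 m³/s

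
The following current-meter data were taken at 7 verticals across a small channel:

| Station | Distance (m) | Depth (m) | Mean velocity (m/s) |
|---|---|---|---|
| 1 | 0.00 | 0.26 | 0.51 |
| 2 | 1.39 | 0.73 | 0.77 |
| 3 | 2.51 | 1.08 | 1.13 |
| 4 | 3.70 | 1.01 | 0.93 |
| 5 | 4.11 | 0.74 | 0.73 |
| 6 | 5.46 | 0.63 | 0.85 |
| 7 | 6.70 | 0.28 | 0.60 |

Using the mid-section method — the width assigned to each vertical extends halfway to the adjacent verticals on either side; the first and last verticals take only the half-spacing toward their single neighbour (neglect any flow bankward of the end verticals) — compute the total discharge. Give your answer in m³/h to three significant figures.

15200 m³/h

w_1 = (1.39 − 0.00)/2 = 0.695 m; q_1 = 0.51 × 0.26 × 0.695 = 0.09216 m³/s
w_2 = (2.51 − 0.00)/2 = 1.255 m; q_2 = 0.77 × 0.73 × 1.255 = 0.7054 m³/s
w_3 = (3.70 − 1.39)/2 = 1.155 m; q_3 = 1.13 × 1.08 × 1.155 = 1.410 m³/s
w_4 = (4.11 − 2.51)/2 = 0.8 m; q_4 = 0.93 × 1.01 × 0.8 = 0.7514 m³/s
w_5 = (5.46 − 3.70)/2 = 0.88 m; q_5 = 0.73 × 0.74 × 0.88 = 0.4754 m³/s
w_6 = (6.70 − 4.11)/2 = 1.295 m; q_6 = 0.85 × 0.63 × 1.295 = 0.6935 m³/s
w_7 = (6.70 − 5.46)/2 = 0.62 m; q_7 = 0.60 × 0.28 × 0.62 = 0.1042 m³/s
Q = Σ qᵢ = 4.232 m³/s
= 4.232 × 3600 = 15230 m³/h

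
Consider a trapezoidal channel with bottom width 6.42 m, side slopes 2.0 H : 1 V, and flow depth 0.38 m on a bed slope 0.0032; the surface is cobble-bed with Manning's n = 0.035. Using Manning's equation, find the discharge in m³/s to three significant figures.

A = (b + z·y)·y = (6.42 + 2.0×0.38)×0.38 = 2.728 m²
P = b + 2y√(1+z²) = 6.42 + 2×0.38×√(1+2.0²) = 8.119 m
R = A/P = 2.728/8.119 = 0.3360 m
Q = (1/n)·A·R^(2/3)·S^(1/2) = (1/0.035) × 2.728 × 0.3360^(2/3) × 0.0032^(1/2) = 2.131 m³/s

2.13 m³/s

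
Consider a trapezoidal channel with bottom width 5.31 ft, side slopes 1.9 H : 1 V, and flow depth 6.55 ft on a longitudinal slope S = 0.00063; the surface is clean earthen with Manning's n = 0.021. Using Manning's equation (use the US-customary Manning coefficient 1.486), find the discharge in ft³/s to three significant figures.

A = (b + z·y)·y = (5.31 + 1.9×6.55)×6.55 = 116.3 ft²
P = b + 2y√(1+z²) = 5.31 + 2×6.55×√(1+1.9²) = 33.44 ft
R = A/P = 116.3/33.44 = 3.478 ft
Q = (1.486/n)·A·R^(2/3)·S^(1/2) = (1.486/0.021) × 116.3 × 3.478^(2/3) × 0.00063^(1/2) = 474.2 ft³/s

474 ft³/s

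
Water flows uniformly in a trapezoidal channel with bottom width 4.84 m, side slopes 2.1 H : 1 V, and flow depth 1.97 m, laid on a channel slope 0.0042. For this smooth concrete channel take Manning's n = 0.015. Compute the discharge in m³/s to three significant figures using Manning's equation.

89.3 m³/s

A = (b + z·y)·y = (4.84 + 2.1×1.97)×1.97 = 17.68 m²
P = b + 2y√(1+z²) = 4.84 + 2×1.97×√(1+2.1²) = 14.00 m
R = A/P = 17.68/14.00 = 1.263 m
Q = (1/n)·A·R^(2/3)·S^(1/2) = (1/0.015) × 17.68 × 1.263^(2/3) × 0.0042^(1/2) = 89.27 m³/s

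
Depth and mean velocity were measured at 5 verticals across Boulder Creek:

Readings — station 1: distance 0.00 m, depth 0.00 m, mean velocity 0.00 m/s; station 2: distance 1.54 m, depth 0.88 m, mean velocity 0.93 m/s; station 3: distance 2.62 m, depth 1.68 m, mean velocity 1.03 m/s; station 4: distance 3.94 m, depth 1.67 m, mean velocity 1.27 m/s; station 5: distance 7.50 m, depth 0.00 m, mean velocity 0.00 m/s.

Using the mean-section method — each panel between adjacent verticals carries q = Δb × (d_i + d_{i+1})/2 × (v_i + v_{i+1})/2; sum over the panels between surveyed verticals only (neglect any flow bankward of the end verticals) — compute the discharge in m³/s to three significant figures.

Panel 1-2: Δb = 1.54 m, d̄ = (0.00+0.88)/2 = 0.44, v̄ = (0.00+0.93)/2 = 0.465 → q = 1.54×0.44×0.465 = 0.3151 m³/s
Panel 2-3: Δb = 1.08 m, d̄ = (0.88+1.68)/2 = 1.28, v̄ = (0.93+1.03)/2 = 0.98 → q = 1.08×1.28×0.98 = 1.355 m³/s
Panel 3-4: Δb = 1.32 m, d̄ = (1.68+1.67)/2 = 1.675, v̄ = (1.03+1.27)/2 = 1.15 → q = 1.32×1.675×1.15 = 2.543 m³/s
Panel 4-5: Δb = 3.56 m, d̄ = (1.67+0.00)/2 = 0.835, v̄ = (1.27+0.00)/2 = 0.635 → q = 3.56×0.835×0.635 = 1.888 m³/s
Q = Σ q = 6.100 m³/s

6.10 m³/s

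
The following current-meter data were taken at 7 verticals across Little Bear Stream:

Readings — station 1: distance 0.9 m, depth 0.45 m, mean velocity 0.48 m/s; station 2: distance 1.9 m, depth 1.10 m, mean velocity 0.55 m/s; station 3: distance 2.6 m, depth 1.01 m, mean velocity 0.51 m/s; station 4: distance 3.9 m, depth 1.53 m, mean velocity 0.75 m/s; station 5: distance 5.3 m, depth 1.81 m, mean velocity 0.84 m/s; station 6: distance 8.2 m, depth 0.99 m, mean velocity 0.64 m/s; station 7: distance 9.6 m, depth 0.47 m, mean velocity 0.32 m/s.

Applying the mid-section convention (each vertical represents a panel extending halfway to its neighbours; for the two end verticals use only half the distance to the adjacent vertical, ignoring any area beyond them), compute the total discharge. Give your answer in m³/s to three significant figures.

w_1 = (1.9 − 0.9)/2 = 0.5 m; q_1 = 0.48 × 0.45 × 0.5 = 0.1080 m³/s
w_2 = (2.6 − 0.9)/2 = 0.85 m; q_2 = 0.55 × 1.10 × 0.85 = 0.5143 m³/s
w_3 = (3.9 − 1.9)/2 = 1 m; q_3 = 0.51 × 1.01 × 1 = 0.5151 m³/s
w_4 = (5.3 − 2.6)/2 = 1.35 m; q_4 = 0.75 × 1.53 × 1.35 = 1.549 m³/s
w_5 = (8.2 − 3.9)/2 = 2.15 m; q_5 = 0.84 × 1.81 × 2.15 = 3.269 m³/s
w_6 = (9.6 − 5.3)/2 = 2.15 m; q_6 = 0.64 × 0.99 × 2.15 = 1.362 m³/s
w_7 = (9.6 − 8.2)/2 = 0.7 m; q_7 = 0.32 × 0.47 × 0.7 = 0.1053 m³/s
Q = Σ qᵢ = 7.423 m³/s

7.42 m³/s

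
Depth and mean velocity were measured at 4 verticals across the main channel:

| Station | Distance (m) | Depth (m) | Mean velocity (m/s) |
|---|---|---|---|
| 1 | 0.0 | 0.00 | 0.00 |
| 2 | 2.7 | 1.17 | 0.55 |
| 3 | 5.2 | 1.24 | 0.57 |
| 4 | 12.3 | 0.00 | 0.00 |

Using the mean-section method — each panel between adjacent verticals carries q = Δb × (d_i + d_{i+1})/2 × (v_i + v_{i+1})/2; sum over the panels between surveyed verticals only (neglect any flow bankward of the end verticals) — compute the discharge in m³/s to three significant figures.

Panel 1-2: Δb = 2.7 m, d̄ = (0.00+1.17)/2 = 0.585, v̄ = (0.00+0.55)/2 = 0.275 → q = 2.7×0.585×0.275 = 0.4344 m³/s
Panel 2-3: Δb = 2.5 m, d̄ = (1.17+1.24)/2 = 1.205, v̄ = (0.55+0.57)/2 = 0.56 → q = 2.5×1.205×0.56 = 1.687 m³/s
Panel 3-4: Δb = 7.1 m, d̄ = (1.24+0.00)/2 = 0.62, v̄ = (0.57+0.00)/2 = 0.285 → q = 7.1×0.62×0.285 = 1.255 m³/s
Q = Σ q = 3.376 m³/s

3.38 m³/s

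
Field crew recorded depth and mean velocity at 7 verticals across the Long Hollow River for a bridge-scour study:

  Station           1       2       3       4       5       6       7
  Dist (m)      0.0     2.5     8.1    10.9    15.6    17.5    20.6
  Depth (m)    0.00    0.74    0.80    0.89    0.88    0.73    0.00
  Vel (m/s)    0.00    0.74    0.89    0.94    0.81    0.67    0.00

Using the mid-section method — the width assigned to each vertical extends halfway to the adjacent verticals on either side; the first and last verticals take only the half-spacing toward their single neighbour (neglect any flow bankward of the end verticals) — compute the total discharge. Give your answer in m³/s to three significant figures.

w_2 = (8.1 − 0.0)/2 = 4.05 m; q_2 = 0.74 × 0.74 × 4.05 = 2.218 m³/s
w_3 = (10.9 − 2.5)/2 = 4.2 m; q_3 = 0.89 × 0.80 × 4.2 = 2.990 m³/s
w_4 = (15.6 − 8.1)/2 = 3.75 m; q_4 = 0.94 × 0.89 × 3.75 = 3.137 m³/s
w_5 = (17.5 − 10.9)/2 = 3.3 m; q_5 = 0.81 × 0.88 × 3.3 = 2.352 m³/s
w_6 = (20.6 − 15.6)/2 = 2.5 m; q_6 = 0.67 × 0.73 × 2.5 = 1.223 m³/s
Stations 1, 7 contribute zero (depth or velocity is 0).
Q = Σ qᵢ = 11.92 m³/s

11.9 m³/s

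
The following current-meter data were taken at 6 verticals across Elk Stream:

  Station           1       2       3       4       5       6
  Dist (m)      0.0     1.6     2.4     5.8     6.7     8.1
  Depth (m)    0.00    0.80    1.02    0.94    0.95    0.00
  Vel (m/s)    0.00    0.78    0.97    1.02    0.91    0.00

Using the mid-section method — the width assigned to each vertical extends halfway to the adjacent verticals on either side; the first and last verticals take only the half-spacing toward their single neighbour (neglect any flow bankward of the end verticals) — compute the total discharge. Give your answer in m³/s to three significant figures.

w_2 = (2.4 − 0.0)/2 = 1.2 m; q_2 = 0.78 × 0.80 × 1.2 = 0.7488 m³/s
w_3 = (5.8 − 1.6)/2 = 2.1 m; q_3 = 0.97 × 1.02 × 2.1 = 2.078 m³/s
w_4 = (6.7 − 2.4)/2 = 2.15 m; q_4 = 1.02 × 0.94 × 2.15 = 2.061 m³/s
w_5 = (8.1 − 5.8)/2 = 1.15 m; q_5 = 0.91 × 0.95 × 1.15 = 0.9942 m³/s
Stations 1, 6 contribute zero (depth or velocity is 0).
Q = Σ qᵢ = 5.882 m³/s

5.88 m³/s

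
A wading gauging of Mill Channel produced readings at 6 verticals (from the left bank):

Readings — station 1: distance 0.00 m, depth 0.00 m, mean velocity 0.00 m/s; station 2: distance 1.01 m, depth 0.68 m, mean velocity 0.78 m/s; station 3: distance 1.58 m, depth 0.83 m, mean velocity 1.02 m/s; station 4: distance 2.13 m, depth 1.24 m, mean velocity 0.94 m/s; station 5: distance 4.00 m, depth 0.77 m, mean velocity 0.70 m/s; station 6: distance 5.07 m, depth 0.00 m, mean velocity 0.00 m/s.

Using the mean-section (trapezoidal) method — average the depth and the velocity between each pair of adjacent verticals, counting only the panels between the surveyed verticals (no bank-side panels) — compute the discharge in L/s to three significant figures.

2760 L/s

Panel 1-2: Δb = 1.01 m, d̄ = (0.00+0.68)/2 = 0.34, v̄ = (0.00+0.78)/2 = 0.39 → q = 1.01×0.34×0.39 = 0.1339 m³/s
Panel 2-3: Δb = 0.57 m, d̄ = (0.68+0.83)/2 = 0.755, v̄ = (0.78+1.02)/2 = 0.9 → q = 0.57×0.755×0.9 = 0.3873 m³/s
Panel 3-4: Δb = 0.55 m, d̄ = (0.83+1.24)/2 = 1.035, v̄ = (1.02+0.94)/2 = 0.98 → q = 0.55×1.035×0.98 = 0.5579 m³/s
Panel 4-5: Δb = 1.87 m, d̄ = (1.24+0.77)/2 = 1.005, v̄ = (0.94+0.70)/2 = 0.82 → q = 1.87×1.005×0.82 = 1.541 m³/s
Panel 5-6: Δb = 1.07 m, d̄ = (0.77+0.00)/2 = 0.385, v̄ = (0.70+0.00)/2 = 0.35 → q = 1.07×0.385×0.35 = 0.1442 m³/s
Q = Σ q = 2.764 m³/s
= 2.764 × 1000 = 2764 L/s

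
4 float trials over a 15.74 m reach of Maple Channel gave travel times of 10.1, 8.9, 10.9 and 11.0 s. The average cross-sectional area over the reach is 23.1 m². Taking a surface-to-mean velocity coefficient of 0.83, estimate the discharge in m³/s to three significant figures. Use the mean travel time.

t̄ = (10.1 + 8.9 + 10.9 + 11.0) / 4 = 10.225 s
v_surface = L / t̄ = 15.74 / 10.225 = 1.539 m/s
v_mean = 0.83 × 1.539 = 1.278 m/s
Q = A × v_mean = 23.1 × 1.278 = 29.51 m³/s

29.5 m³/s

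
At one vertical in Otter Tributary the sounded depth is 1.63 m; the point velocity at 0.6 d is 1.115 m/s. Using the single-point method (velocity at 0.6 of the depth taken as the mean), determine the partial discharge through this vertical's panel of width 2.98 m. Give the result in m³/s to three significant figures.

v̄ = v₀.₆ = 1.115 m/s
q = v̄ × d × w = 1.115 × 1.63 × 2.98 = 5.416 m³/s

5.42 m³/s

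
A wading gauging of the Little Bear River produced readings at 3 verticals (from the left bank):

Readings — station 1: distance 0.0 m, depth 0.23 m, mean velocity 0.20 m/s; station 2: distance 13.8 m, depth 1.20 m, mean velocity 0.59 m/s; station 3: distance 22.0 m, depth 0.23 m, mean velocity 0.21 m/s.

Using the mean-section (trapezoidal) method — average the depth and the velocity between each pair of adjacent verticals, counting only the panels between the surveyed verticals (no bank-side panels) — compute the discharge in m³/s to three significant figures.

6.24 m³/s

Panel 1-2: Δb = 13.8 m, d̄ = (0.23+1.20)/2 = 0.715, v̄ = (0.20+0.59)/2 = 0.395 → q = 13.8×0.715×0.395 = 3.897 m³/s
Panel 2-3: Δb = 8.2 m, d̄ = (1.20+0.23)/2 = 0.715, v̄ = (0.59+0.21)/2 = 0.4 → q = 8.2×0.715×0.4 = 2.345 m³/s
Q = Σ q = 6.243 m³/s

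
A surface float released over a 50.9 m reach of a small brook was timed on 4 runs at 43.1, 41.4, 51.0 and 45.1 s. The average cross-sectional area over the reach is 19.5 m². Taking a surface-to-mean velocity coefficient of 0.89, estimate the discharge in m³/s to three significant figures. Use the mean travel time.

t̄ = (43.1 + 41.4 + 51.0 + 45.1) / 4 = 45.15 s
v_surface = L / t̄ = 50.9 / 45.15 = 1.127 m/s
v_mean = 0.89 × 1.127 = 1.003 m/s
Q = A × v_mean = 19.5 × 1.003 = 19.57 m³/s

19.6 m³/s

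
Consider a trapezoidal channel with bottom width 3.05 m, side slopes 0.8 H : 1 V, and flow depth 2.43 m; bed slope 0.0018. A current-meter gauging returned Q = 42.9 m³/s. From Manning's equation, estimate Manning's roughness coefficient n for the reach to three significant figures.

0.0144

A = (b + z·y)·y = (3.05 + 0.8×2.43)×2.43 = 12.14 m²
P = b + 2y√(1+z²) = 3.05 + 2×2.43×√(1+0.8²) = 9.274 m
R = A/P = 12.14/9.274 = 1.309 m
n = (1/Q)·A·R^(2/3)·S^(1/2) = (1/42.9) × 12.14 × 1.196 × 0.04243 = 0.01436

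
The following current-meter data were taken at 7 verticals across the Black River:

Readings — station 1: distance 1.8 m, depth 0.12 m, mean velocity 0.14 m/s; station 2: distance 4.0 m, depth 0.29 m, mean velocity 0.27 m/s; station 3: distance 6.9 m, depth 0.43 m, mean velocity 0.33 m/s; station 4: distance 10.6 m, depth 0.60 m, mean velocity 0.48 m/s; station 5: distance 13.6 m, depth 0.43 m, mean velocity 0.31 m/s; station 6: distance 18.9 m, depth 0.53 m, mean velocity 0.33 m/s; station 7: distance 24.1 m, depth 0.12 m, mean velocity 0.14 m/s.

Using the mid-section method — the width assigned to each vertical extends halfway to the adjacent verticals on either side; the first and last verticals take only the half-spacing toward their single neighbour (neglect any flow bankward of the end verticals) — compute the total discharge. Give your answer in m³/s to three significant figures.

w_1 = (4.0 − 1.8)/2 = 1.1 m; q_1 = 0.14 × 0.12 × 1.1 = 0.01848 m³/s
w_2 = (6.9 − 1.8)/2 = 2.55 m; q_2 = 0.27 × 0.29 × 2.55 = 0.1997 m³/s
w_3 = (10.6 − 4.0)/2 = 3.3 m; q_3 = 0.33 × 0.43 × 3.3 = 0.4683 m³/s
w_4 = (13.6 − 6.9)/2 = 3.35 m; q_4 = 0.48 × 0.60 × 3.35 = 0.9648 m³/s
w_5 = (18.9 − 10.6)/2 = 4.15 m; q_5 = 0.31 × 0.43 × 4.15 = 0.5532 m³/s
w_6 = (24.1 − 13.6)/2 = 5.25 m; q_6 = 0.33 × 0.53 × 5.25 = 0.9182 m³/s
w_7 = (24.1 − 18.9)/2 = 2.6 m; q_7 = 0.14 × 0.12 × 2.6 = 0.04368 m³/s
Q = Σ qᵢ = 3.166 m³/s

3.17 m³/s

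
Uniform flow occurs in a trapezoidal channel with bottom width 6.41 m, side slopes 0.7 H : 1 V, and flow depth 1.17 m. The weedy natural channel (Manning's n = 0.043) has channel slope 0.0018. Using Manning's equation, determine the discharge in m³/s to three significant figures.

A = (b + z·y)·y = (6.41 + 0.7×1.17)×1.17 = 8.458 m²
P = b + 2y√(1+z²) = 6.41 + 2×1.17×√(1+0.7²) = 9.266 m
R = A/P = 8.458/9.266 = 0.9128 m
Q = (1/n)·A·R^(2/3)·S^(1/2) = (1/0.043) × 8.458 × 0.9128^(2/3) × 0.0018^(1/2) = 7.852 m³/s

7.85 m³/s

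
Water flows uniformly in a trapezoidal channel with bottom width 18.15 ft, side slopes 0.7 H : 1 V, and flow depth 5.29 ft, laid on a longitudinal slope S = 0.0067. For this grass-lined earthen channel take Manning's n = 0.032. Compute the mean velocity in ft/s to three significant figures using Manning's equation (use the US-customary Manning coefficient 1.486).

9.13 ft/s

A = (b + z·y)·y = (18.15 + 0.7×5.29)×5.29 = 115.6 ft²
P = b + 2y√(1+z²) = 18.15 + 2×5.29×√(1+0.7²) = 31.06 ft
R = A/P = 115.6/31.06 = 3.721 ft
Q = (1.486/n)·A·R^(2/3)·S^(1/2) = (1.486/0.032) × 115.6 × 3.721^(2/3) × 0.0067^(1/2) = 1055 ft³/s
V = Q/A = 1055/115.6 = 9.128 ft/s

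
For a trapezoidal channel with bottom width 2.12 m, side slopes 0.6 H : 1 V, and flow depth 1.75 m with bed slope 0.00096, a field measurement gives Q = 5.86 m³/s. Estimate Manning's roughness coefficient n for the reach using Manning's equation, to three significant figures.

A = (b + z·y)·y = (2.12 + 0.6×1.75)×1.75 = 5.548 m²
P = b + 2y√(1+z²) = 2.12 + 2×1.75×√(1+0.6²) = 6.202 m
R = A/P = 5.548/6.202 = 0.8945 m
n = (1/Q)·A·R^(2/3)·S^(1/2) = (1/5.86) × 5.548 × 0.9284 × 0.03098 = 0.02723

0.0272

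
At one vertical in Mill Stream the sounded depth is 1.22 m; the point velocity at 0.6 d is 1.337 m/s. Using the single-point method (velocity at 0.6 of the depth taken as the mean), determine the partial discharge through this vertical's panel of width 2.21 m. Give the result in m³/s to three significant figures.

3.60 m³/s

v̄ = v₀.₆ = 1.337 m/s
q = v̄ × d × w = 1.337 × 1.22 × 2.21 = 3.605 m³/s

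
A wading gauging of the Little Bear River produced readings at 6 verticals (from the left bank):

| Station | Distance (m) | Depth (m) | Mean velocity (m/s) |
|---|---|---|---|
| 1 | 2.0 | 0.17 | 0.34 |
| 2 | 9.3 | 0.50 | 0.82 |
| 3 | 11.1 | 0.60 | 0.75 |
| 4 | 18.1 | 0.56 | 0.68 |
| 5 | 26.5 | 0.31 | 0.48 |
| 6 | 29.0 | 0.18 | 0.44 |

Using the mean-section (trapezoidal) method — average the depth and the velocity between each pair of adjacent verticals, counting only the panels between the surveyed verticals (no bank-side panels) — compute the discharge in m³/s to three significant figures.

Panel 1-2: Δb = 7.3 m, d̄ = (0.17+0.50)/2 = 0.335, v̄ = (0.34+0.82)/2 = 0.58 → q = 7.3×0.335×0.58 = 1.418 m³/s
Panel 2-3: Δb = 1.8 m, d̄ = (0.50+0.60)/2 = 0.55, v̄ = (0.82+0.75)/2 = 0.785 → q = 1.8×0.55×0.785 = 0.7772 m³/s
Panel 3-4: Δb = 7 m, d̄ = (0.60+0.56)/2 = 0.58, v̄ = (0.75+0.68)/2 = 0.715 → q = 7×0.58×0.715 = 2.903 m³/s
Panel 4-5: Δb = 8.4 m, d̄ = (0.56+0.31)/2 = 0.435, v̄ = (0.68+0.48)/2 = 0.58 → q = 8.4×0.435×0.58 = 2.119 m³/s
Panel 5-6: Δb = 2.5 m, d̄ = (0.31+0.18)/2 = 0.245, v̄ = (0.48+0.44)/2 = 0.46 → q = 2.5×0.245×0.46 = 0.2818 m³/s
Q = Σ q = 7.500 m³/s

7.50 m³/s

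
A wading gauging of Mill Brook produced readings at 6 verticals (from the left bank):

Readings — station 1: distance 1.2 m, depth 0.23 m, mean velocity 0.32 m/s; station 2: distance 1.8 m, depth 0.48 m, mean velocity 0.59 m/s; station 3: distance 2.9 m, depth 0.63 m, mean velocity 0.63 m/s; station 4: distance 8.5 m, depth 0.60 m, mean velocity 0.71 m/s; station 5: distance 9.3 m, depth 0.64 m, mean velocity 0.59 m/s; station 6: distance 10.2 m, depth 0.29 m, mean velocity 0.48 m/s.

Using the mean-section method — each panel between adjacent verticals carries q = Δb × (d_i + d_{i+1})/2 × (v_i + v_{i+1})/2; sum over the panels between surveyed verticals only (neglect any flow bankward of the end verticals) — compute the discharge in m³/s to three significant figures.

Panel 1-2: Δb = 0.6 m, d̄ = (0.23+0.48)/2 = 0.355, v̄ = (0.32+0.59)/2 = 0.455 → q = 0.6×0.355×0.455 = 0.09692 m³/s
Panel 2-3: Δb = 1.1 m, d̄ = (0.48+0.63)/2 = 0.555, v̄ = (0.59+0.63)/2 = 0.61 → q = 1.1×0.555×0.61 = 0.3724 m³/s
Panel 3-4: Δb = 5.6 m, d̄ = (0.63+0.60)/2 = 0.615, v̄ = (0.63+0.71)/2 = 0.67 → q = 5.6×0.615×0.67 = 2.307 m³/s
Panel 4-5: Δb = 0.8 m, d̄ = (0.60+0.64)/2 = 0.62, v̄ = (0.71+0.59)/2 = 0.65 → q = 0.8×0.62×0.65 = 0.3224 m³/s
Panel 5-6: Δb = 0.9 m, d̄ = (0.64+0.29)/2 = 0.465, v̄ = (0.59+0.48)/2 = 0.535 → q = 0.9×0.465×0.535 = 0.2239 m³/s
Q = Σ q = 3.323 m³/s

3.32 m³/s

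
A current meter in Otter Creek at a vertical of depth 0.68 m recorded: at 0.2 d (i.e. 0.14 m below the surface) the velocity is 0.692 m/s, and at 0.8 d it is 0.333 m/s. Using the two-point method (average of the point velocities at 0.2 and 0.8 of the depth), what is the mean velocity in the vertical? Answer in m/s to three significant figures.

0.513 m/s

v̄ = (0.692 + 0.333) / 2 = 0.5125 m/s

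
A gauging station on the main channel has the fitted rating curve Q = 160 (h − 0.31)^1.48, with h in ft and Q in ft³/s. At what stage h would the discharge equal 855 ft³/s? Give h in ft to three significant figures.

h − h₀ = (Q/C)^(1/b) = (855/160)^(1/1.48) = 3.103 ft
h = 0.31 + 3.103 = 3.413 ft

3.41 ft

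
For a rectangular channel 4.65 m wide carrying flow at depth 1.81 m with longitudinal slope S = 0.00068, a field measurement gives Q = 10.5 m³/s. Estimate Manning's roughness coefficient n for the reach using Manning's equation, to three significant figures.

0.0211

A = b·y = 4.65 × 1.81 = 8.417 m²
P = b + 2y = 4.65 + 2×1.81 = 8.270 m
R = A/P = 8.417/8.270 = 1.018 m
n = (1/Q)·A·R^(2/3)·S^(1/2) = (1/10.5) × 8.417 × 1.012 × 0.02608 = 0.02115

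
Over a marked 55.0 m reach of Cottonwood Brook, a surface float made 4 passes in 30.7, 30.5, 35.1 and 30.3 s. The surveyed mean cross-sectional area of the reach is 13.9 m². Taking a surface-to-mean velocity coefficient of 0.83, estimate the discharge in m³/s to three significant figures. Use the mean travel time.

t̄ = (30.7 + 30.5 + 35.1 + 30.3) / 4 = 31.65 s
v_surface = L / t̄ = 55.0 / 31.65 = 1.738 m/s
v_mean = 0.83 × 1.738 = 1.442 m/s
Q = A × v_mean = 13.9 × 1.442 = 20.05 m³/s

20.0 m³/s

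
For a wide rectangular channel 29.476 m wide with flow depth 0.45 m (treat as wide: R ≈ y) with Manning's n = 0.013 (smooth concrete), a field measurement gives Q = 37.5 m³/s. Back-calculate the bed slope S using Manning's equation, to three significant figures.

0.00392

A = b·y = 29.476 × 0.45 = 13.26 m²
Wide channel: R ≈ y = 0.45 m
S = (Q·n / (1·A·R^(2/3)))² = (37.5×0.013 / (1×13.26×0.5872))² = 0.003917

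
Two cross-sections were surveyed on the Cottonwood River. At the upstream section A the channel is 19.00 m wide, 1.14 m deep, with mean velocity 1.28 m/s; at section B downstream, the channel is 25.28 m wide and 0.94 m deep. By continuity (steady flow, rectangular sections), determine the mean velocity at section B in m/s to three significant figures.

1.17 m/s

Q = A₁V₁ = (19.00×1.14) × 1.28 = 27.72 m³/s
A₂ = 25.28 × 0.94 = 23.76 m²
V₂ = Q/A₂ = 27.72/23.76 = 1.167 m/s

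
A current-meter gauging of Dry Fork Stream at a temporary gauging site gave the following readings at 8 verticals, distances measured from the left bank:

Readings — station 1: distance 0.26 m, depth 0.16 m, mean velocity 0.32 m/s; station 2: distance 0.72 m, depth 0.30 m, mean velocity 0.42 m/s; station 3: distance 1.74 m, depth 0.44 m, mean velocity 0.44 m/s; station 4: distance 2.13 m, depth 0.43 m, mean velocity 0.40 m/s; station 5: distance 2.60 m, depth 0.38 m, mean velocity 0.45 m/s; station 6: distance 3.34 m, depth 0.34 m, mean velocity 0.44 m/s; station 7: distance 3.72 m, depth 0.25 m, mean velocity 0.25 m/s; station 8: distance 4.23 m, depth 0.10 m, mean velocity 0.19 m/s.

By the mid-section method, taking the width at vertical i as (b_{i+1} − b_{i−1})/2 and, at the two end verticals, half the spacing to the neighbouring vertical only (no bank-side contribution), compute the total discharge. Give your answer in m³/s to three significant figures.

w_1 = (0.72 − 0.26)/2 = 0.23 m; q_1 = 0.32 × 0.16 × 0.23 = 0.01178 m³/s
w_2 = (1.74 − 0.26)/2 = 0.74 m; q_2 = 0.42 × 0.30 × 0.74 = 0.09324 m³/s
w_3 = (2.13 − 0.72)/2 = 0.705 m; q_3 = 0.44 × 0.44 × 0.705 = 0.1365 m³/s
w_4 = (2.60 − 1.74)/2 = 0.43 m; q_4 = 0.40 × 0.43 × 0.43 = 0.07396 m³/s
w_5 = (3.34 − 2.13)/2 = 0.605 m; q_5 = 0.45 × 0.38 × 0.605 = 0.1035 m³/s
w_6 = (3.72 − 2.60)/2 = 0.56 m; q_6 = 0.44 × 0.34 × 0.56 = 0.08378 m³/s
w_7 = (4.23 − 3.34)/2 = 0.445 m; q_7 = 0.25 × 0.25 × 0.445 = 0.02781 m³/s
w_8 = (4.23 − 3.72)/2 = 0.255 m; q_8 = 0.19 × 0.10 × 0.255 = 0.004845 m³/s
Q = Σ qᵢ = 0.5354 m³/s

0.535 m³/s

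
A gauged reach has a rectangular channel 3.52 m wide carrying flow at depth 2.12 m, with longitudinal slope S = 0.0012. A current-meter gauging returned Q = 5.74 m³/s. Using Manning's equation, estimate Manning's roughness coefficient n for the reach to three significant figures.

0.0439

A = b·y = 3.52 × 2.12 = 7.462 m²
P = b + 2y = 3.52 + 2×2.12 = 7.760 m
R = A/P = 7.462/7.760 = 0.9616 m
n = (1/Q)·A·R^(2/3)·S^(1/2) = (1/5.74) × 7.462 × 0.9743 × 0.03464 = 0.04388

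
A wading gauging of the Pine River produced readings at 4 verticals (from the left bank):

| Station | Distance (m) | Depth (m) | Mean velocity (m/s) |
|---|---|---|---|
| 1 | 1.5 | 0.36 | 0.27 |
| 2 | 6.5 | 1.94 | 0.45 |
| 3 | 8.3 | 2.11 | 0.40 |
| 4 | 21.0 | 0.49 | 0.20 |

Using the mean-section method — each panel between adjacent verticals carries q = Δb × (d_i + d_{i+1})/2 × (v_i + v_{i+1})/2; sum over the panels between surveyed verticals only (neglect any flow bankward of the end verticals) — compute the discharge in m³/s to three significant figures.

Panel 1-2: Δb = 5 m, d̄ = (0.36+1.94)/2 = 1.15, v̄ = (0.27+0.45)/2 = 0.36 → q = 5×1.15×0.36 = 2.070 m³/s
Panel 2-3: Δb = 1.8 m, d̄ = (1.94+2.11)/2 = 2.025, v̄ = (0.45+0.40)/2 = 0.425 → q = 1.8×2.025×0.425 = 1.549 m³/s
Panel 3-4: Δb = 12.7 m, d̄ = (2.11+0.49)/2 = 1.3, v̄ = (0.40+0.20)/2 = 0.3 → q = 12.7×1.3×0.3 = 4.953 m³/s
Q = Σ q = 8.572 m³/s

8.57 m³/s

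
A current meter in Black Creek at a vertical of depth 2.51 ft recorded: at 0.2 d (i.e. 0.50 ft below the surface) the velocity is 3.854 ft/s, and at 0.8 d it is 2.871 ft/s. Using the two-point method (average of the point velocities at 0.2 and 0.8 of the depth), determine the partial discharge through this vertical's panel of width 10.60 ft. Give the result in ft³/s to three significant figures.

v̄ = (3.854 + 2.871) / 2 = 3.363 ft/s
q = v̄ × d × w = 3.363 × 2.51 × 10.60 = 89.46 ft³/s

89.5 ft³/s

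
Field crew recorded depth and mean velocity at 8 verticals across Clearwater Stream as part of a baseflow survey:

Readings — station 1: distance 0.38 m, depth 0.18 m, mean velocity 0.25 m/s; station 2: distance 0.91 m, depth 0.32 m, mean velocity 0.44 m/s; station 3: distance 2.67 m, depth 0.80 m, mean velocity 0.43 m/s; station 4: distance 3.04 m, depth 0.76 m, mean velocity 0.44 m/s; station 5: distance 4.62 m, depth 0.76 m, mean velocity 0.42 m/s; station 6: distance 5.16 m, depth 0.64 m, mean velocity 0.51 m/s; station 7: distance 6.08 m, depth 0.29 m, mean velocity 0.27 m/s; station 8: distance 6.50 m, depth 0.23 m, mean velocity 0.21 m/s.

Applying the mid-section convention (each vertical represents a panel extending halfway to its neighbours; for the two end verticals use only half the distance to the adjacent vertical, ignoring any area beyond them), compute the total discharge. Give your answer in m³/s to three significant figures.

1.50 m³/s

w_1 = (0.91 − 0.38)/2 = 0.265 m; q_1 = 0.25 × 0.18 × 0.265 = 0.01193 m³/s
w_2 = (2.67 − 0.38)/2 = 1.145 m; q_2 = 0.44 × 0.32 × 1.145 = 0.1612 m³/s
w_3 = (3.04 − 0.91)/2 = 1.065 m; q_3 = 0.43 × 0.80 × 1.065 = 0.3664 m³/s
w_4 = (4.62 − 2.67)/2 = 0.975 m; q_4 = 0.44 × 0.76 × 0.975 = 0.3260 m³/s
w_5 = (5.16 − 3.04)/2 = 1.06 m; q_5 = 0.42 × 0.76 × 1.06 = 0.3384 m³/s
w_6 = (6.08 − 4.62)/2 = 0.73 m; q_6 = 0.51 × 0.64 × 0.73 = 0.2383 m³/s
w_7 = (6.50 − 5.16)/2 = 0.67 m; q_7 = 0.27 × 0.29 × 0.67 = 0.05246 m³/s
w_8 = (6.50 − 6.08)/2 = 0.21 m; q_8 = 0.21 × 0.23 × 0.21 = 0.01014 m³/s
Q = Σ qᵢ = 1.505 m³/s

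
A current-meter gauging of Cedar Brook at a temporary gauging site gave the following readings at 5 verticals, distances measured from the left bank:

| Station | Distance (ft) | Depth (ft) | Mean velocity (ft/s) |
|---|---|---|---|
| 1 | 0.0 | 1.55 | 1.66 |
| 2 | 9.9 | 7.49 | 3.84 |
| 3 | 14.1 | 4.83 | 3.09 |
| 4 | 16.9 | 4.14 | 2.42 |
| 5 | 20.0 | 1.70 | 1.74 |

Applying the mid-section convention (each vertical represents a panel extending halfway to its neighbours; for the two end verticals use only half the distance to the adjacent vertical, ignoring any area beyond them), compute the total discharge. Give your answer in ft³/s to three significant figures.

w_1 = (9.9 − 0.0)/2 = 4.95 ft; q_1 = 1.66 × 1.55 × 4.95 = 12.74 ft³/s
w_2 = (14.1 − 0.0)/2 = 7.05 ft; q_2 = 3.84 × 7.49 × 7.05 = 202.8 ft³/s
w_3 = (16.9 − 9.9)/2 = 3.5 ft; q_3 = 3.09 × 4.83 × 3.5 = 52.24 ft³/s
w_4 = (20.0 − 14.1)/2 = 2.95 ft; q_4 = 2.42 × 4.14 × 2.95 = 29.56 ft³/s
w_5 = (20.0 − 16.9)/2 = 1.55 ft; q_5 = 1.74 × 1.70 × 1.55 = 4.585 ft³/s
Q = Σ qᵢ = 301.9 ft³/s

302 ft³/s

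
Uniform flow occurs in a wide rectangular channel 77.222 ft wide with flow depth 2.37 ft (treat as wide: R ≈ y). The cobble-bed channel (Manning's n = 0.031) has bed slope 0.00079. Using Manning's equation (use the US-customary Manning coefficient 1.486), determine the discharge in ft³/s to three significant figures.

A = b·y = 77.222 × 2.37 = 183.0 ft²
Wide channel: R ≈ y = 2.37 ft
Q = (1.486/n)·A·R^(2/3)·S^(1/2) = (1.486/0.031) × 183.0 × 2.370^(2/3) × 0.00079^(1/2) = 438.3 ft³/s

438 ft³/s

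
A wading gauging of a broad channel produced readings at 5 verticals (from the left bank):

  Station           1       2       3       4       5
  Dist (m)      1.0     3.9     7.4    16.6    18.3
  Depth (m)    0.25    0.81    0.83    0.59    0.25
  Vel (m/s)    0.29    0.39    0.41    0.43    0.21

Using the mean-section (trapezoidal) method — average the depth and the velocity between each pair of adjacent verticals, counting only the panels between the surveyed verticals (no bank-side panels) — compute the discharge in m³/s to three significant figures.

Panel 1-2: Δb = 2.9 m, d̄ = (0.25+0.81)/2 = 0.53, v̄ = (0.29+0.39)/2 = 0.34 → q = 2.9×0.53×0.34 = 0.5226 m³/s
Panel 2-3: Δb = 3.5 m, d̄ = (0.81+0.83)/2 = 0.82, v̄ = (0.39+0.41)/2 = 0.4 → q = 3.5×0.82×0.4 = 1.148 m³/s
Panel 3-4: Δb = 9.2 m, d̄ = (0.83+0.59)/2 = 0.71, v̄ = (0.41+0.43)/2 = 0.42 → q = 9.2×0.71×0.42 = 2.743 m³/s
Panel 4-5: Δb = 1.7 m, d̄ = (0.59+0.25)/2 = 0.42, v̄ = (0.43+0.21)/2 = 0.32 → q = 1.7×0.42×0.32 = 0.2285 m³/s
Q = Σ q = 4.643 m³/s

4.64 m³/s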